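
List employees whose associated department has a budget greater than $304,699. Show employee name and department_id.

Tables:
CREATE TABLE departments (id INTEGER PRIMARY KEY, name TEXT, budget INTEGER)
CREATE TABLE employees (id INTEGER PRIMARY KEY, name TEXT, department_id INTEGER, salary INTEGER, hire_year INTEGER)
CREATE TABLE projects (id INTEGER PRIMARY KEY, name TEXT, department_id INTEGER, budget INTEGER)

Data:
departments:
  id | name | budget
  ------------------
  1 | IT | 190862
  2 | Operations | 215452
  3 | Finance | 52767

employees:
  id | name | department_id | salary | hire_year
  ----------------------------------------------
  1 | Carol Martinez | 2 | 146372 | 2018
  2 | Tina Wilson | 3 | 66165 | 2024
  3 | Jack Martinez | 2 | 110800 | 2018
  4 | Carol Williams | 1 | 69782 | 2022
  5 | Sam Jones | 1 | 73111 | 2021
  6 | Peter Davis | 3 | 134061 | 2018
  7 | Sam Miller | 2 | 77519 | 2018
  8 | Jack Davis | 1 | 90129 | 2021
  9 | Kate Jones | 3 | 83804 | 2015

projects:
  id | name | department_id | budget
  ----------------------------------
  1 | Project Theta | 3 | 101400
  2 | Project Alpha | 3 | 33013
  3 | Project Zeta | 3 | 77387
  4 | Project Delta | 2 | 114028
SELECT name, department_id FROM employees WHERE department_id IN (SELECT id FROM departments WHERE budget > 304699)

Execution result:
(no rows)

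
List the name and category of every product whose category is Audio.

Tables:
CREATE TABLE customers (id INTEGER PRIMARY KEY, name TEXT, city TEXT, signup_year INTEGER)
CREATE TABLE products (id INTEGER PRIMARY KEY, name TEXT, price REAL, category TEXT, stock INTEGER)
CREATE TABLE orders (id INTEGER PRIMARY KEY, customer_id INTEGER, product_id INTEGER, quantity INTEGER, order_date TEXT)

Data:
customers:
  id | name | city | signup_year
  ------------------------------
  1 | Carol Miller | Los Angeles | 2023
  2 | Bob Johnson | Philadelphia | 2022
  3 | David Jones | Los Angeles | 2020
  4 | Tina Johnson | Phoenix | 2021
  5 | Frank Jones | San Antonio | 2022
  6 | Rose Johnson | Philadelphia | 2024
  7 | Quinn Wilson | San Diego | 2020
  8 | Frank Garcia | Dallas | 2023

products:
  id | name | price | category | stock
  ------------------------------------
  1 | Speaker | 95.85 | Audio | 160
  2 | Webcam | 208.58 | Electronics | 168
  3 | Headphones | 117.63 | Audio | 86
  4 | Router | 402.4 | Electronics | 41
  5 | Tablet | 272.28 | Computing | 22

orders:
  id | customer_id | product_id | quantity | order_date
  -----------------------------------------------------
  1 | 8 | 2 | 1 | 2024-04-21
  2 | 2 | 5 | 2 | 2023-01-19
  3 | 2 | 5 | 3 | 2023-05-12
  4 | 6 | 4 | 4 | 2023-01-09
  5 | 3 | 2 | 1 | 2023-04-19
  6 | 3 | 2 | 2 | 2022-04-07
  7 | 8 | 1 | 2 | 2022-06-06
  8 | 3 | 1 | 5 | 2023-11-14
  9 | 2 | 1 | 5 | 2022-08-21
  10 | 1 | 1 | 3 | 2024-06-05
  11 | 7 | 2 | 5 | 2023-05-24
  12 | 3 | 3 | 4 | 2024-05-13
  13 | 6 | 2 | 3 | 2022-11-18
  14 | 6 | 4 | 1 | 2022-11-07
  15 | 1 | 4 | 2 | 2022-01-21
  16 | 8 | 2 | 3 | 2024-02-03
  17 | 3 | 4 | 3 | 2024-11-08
SELECT name, category FROM products WHERE category = 'Audio'

Execution result:
name | category
Speaker | Audio
Headphones | Audio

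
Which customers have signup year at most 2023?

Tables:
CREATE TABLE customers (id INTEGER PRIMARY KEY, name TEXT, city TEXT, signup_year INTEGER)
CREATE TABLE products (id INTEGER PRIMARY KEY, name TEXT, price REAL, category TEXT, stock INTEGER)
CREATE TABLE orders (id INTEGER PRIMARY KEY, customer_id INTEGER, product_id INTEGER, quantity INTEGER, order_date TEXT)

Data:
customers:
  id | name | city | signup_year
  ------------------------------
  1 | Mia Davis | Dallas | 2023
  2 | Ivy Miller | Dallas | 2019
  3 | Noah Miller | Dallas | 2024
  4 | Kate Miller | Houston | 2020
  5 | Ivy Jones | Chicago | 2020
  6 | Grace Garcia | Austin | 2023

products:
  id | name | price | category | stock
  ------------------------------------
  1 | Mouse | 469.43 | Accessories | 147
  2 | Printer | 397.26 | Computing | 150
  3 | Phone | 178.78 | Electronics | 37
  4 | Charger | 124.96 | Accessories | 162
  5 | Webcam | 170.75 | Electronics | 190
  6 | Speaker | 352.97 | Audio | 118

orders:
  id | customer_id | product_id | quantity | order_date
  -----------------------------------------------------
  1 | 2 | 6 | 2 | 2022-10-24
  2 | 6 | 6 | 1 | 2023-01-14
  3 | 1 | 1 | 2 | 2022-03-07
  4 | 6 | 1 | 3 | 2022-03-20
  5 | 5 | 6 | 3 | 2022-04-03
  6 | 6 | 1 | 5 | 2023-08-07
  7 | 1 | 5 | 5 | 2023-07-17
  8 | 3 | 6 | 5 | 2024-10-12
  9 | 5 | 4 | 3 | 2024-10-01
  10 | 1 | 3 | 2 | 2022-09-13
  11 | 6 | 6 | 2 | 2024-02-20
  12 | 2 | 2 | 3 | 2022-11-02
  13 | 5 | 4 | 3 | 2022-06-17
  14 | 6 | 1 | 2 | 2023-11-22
SELECT name, signup_year FROM customers WHERE signup_year <= 2023

Execution result:
name | signup_year
Mia Davis | 2023
Ivy Miller | 2019
Kate Miller | 2020
Ivy Jones | 2020
Grace Garcia | 2023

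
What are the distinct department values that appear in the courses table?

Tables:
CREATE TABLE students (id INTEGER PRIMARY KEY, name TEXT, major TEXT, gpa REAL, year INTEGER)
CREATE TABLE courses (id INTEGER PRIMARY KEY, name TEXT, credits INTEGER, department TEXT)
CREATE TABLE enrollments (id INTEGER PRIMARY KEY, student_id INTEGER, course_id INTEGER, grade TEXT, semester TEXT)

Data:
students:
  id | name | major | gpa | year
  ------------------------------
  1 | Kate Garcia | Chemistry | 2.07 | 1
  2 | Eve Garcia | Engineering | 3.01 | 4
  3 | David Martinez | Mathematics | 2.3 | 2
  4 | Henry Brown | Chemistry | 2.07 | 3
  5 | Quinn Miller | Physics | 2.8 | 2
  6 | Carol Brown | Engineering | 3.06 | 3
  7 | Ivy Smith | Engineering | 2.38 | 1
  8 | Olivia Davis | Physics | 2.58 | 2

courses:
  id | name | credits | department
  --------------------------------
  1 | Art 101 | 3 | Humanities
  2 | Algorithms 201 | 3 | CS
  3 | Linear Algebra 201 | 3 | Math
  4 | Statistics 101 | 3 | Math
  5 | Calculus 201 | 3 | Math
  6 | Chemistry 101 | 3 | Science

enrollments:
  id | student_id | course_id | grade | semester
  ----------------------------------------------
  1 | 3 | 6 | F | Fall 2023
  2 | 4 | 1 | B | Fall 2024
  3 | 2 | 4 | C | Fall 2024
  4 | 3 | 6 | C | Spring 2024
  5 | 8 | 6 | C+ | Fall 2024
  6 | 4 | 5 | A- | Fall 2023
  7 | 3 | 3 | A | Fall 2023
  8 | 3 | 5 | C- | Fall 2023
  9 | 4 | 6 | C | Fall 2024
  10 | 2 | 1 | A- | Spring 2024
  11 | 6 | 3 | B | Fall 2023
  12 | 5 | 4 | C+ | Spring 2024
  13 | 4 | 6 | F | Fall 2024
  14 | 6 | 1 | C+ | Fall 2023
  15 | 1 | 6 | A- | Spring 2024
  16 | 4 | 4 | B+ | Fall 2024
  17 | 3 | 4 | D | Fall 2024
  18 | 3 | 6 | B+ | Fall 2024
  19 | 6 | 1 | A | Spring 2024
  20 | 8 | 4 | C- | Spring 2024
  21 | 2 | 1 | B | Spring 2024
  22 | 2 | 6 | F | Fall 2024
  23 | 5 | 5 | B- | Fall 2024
SELECT DISTINCT department FROM courses

Execution result:
department
Humanities
CS
Math
Science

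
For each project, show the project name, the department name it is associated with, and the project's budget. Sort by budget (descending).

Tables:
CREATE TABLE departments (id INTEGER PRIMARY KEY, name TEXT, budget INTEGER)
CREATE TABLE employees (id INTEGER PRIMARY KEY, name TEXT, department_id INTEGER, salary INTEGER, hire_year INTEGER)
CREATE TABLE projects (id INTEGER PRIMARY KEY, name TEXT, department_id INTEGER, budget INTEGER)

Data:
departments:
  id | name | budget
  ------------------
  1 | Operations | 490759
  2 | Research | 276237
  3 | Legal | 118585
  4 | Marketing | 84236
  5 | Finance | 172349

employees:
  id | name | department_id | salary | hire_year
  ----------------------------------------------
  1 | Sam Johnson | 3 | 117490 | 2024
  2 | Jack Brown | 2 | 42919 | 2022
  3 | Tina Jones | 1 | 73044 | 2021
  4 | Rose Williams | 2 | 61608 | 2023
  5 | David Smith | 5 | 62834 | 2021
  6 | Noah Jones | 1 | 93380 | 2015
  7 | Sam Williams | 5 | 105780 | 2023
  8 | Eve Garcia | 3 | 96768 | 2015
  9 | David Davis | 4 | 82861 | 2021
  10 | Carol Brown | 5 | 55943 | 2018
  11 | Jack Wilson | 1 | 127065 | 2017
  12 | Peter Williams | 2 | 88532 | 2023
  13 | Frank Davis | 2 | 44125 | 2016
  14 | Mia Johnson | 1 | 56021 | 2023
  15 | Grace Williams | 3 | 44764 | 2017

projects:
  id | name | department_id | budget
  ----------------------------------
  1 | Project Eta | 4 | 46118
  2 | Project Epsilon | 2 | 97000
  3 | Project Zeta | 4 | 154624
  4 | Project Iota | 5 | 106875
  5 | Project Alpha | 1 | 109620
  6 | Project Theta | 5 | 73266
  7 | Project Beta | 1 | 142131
SELECT c.name, p.name AS department, c.budget FROM projects c JOIN departments p ON c.department_id = p.id ORDER BY c.budget DESC

Execution result:
name | department | budget
Project Zeta | Marketing | 154624
Project Beta | Operations | 142131
Project Alpha | Operations | 109620
Project Iota | Finance | 106875
Project Epsilon | Research | 97000
Project Theta | Finance | 73266
Project Eta | Marketing | 46118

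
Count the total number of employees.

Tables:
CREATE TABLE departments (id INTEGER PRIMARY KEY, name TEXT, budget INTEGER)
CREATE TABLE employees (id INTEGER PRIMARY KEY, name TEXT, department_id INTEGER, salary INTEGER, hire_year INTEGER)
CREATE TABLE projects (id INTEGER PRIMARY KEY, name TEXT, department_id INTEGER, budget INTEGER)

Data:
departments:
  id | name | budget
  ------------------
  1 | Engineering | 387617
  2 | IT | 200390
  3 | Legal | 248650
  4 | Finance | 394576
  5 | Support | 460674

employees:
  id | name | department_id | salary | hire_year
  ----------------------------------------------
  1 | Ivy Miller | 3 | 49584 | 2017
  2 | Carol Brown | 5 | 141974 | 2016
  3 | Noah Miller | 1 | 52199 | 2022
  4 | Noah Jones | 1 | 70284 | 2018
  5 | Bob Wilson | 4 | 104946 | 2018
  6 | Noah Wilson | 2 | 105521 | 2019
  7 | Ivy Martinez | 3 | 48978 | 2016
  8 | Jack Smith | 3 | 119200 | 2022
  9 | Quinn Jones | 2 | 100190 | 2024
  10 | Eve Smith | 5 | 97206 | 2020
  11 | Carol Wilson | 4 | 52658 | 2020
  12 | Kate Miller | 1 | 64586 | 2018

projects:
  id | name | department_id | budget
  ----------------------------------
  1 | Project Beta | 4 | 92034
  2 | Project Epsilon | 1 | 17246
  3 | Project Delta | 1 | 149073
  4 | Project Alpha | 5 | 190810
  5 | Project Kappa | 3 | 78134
SELECT COUNT(*) FROM employees

Execution result:
12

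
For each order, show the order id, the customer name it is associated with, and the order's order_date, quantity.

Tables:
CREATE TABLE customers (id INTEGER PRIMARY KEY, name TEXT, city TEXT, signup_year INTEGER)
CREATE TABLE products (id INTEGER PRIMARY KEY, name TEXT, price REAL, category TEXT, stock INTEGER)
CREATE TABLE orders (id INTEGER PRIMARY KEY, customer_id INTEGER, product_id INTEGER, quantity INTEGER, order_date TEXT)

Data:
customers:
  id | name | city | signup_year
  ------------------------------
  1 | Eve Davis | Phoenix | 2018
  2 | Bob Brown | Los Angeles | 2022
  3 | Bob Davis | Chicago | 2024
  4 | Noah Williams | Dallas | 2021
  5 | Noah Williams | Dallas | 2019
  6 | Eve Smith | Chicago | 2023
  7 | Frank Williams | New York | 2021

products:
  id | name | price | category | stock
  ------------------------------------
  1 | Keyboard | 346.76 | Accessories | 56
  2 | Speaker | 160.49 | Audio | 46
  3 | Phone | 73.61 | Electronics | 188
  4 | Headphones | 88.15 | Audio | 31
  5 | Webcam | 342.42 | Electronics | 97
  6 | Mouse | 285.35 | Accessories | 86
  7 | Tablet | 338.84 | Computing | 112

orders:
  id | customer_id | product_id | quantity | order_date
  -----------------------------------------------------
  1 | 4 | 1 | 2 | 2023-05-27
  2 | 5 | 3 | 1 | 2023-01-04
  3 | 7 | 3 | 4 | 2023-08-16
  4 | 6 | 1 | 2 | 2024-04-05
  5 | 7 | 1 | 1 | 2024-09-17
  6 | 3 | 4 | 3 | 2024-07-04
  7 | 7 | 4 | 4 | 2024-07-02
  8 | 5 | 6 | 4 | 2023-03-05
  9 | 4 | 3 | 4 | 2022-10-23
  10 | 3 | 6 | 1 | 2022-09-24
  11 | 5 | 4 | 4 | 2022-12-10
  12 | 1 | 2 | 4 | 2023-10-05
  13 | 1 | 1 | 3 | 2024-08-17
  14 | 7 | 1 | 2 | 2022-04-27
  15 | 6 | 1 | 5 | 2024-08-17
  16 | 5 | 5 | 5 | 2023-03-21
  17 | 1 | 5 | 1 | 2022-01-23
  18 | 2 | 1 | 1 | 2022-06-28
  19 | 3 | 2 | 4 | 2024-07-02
SELECT c.id, p.name AS customer, c.order_date, c.quantity FROM orders c JOIN customers p ON c.customer_id = p.id

Execution result:
id | customer | order_date | quantity
1 | Noah Williams | 2023-05-27 | 2
2 | Noah Williams | 2023-01-04 | 1
3 | Frank Williams | 2023-08-16 | 4
4 | Eve Smith | 2024-04-05 | 2
5 | Frank Williams | 2024-09-17 | 1
6 | Bob Davis | 2024-07-04 | 3
7 | Frank Williams | 2024-07-02 | 4
8 | Noah Williams | 2023-03-05 | 4
9 | Noah Williams | 2022-10-23 | 4
10 | Bob Davis | 2022-09-24 | 1
11 | Noah Williams | 2022-12-10 | 4
12 | Eve Davis | 2023-10-05 | 4
13 | Eve Davis | 2024-08-17 | 3
14 | Frank Williams | 2022-04-27 | 2
15 | Eve Smith | 2024-08-17 | 5
16 | Noah Williams | 2023-03-21 | 5
17 | Eve Davis | 2022-01-23 | 1
18 | Bob Brown | 2022-06-28 | 1
19 | Bob Davis | 2024-07-02 | 4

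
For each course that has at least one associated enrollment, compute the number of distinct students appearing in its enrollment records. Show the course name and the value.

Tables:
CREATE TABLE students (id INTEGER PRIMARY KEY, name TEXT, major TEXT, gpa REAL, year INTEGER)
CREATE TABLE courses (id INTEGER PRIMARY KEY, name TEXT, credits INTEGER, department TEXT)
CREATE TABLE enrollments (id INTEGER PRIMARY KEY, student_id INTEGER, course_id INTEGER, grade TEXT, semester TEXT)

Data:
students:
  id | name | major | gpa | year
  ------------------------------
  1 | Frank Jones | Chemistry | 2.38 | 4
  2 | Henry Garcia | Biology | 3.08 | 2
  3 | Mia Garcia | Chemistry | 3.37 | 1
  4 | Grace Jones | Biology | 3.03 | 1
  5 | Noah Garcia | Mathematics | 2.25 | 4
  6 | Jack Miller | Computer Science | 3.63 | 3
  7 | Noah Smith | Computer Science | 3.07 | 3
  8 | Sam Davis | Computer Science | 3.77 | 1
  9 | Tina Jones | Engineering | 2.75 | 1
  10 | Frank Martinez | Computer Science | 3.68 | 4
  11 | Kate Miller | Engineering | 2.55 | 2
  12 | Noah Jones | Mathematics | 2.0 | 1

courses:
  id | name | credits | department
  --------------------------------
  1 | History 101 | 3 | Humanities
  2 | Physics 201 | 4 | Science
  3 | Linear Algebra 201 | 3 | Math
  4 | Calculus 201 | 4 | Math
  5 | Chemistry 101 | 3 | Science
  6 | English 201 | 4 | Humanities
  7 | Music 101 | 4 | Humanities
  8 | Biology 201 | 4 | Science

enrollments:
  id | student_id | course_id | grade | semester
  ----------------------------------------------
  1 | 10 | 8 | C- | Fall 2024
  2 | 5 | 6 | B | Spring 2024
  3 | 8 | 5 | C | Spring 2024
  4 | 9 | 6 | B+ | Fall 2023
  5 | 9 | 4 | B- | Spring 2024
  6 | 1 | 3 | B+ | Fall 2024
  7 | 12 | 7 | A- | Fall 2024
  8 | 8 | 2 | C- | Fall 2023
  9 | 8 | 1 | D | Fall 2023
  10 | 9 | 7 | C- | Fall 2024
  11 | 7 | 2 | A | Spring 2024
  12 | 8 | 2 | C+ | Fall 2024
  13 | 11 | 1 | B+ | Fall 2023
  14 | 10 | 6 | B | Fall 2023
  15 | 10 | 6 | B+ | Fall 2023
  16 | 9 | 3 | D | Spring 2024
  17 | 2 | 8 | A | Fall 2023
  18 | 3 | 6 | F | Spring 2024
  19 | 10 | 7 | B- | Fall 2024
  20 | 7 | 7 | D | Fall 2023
SELECT p.name, COUNT(DISTINCT c.student_id) AS distinct_student_count FROM enrollments c JOIN courses p ON c.course_id = p.id GROUP BY p.id, p.name

Execution result:
name | distinct_student_count
History 101 | 2
Physics 201 | 2
Linear Algebra 201 | 2
Calculus 201 | 1
Chemistry 101 | 1
English 201 | 4
Music 101 | 4
Biology 201 | 2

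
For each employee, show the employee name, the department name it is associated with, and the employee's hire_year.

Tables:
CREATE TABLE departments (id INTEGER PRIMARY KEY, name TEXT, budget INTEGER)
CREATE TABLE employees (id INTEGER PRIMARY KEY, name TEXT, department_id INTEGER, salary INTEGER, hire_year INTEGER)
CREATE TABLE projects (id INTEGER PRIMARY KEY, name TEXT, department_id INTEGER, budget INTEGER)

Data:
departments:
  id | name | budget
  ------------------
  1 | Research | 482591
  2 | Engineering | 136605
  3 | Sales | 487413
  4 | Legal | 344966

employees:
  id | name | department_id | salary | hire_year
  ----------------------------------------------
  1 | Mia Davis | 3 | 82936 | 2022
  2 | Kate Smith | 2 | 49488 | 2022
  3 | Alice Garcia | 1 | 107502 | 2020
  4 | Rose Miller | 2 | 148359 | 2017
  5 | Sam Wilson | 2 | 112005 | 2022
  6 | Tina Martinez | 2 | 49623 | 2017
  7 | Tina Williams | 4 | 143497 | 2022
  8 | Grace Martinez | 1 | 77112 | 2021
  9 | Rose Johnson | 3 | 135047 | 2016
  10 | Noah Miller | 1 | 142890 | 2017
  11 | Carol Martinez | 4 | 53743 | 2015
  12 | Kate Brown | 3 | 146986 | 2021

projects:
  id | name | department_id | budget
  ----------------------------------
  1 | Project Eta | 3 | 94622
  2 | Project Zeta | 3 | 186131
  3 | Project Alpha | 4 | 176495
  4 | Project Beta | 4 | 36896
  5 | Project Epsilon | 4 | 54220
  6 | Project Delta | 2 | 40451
SELECT c.name, p.name AS department, c.hire_year FROM employees c JOIN departments p ON c.department_id = p.id

Execution result:
name | department | hire_year
Mia Davis | Sales | 2022
Kate Smith | Engineering | 2022
Alice Garcia | Research | 2020
Rose Miller | Engineering | 2017
Sam Wilson | Engineering | 2022
Tina Martinez | Engineering | 2017
Tina Williams | Legal | 2022
Grace Martinez | Research | 2021
Rose Johnson | Sales | 2016
Noah Miller | Research | 2017
Carol Martinez | Legal | 2015
Kate Brown | Sales | 2021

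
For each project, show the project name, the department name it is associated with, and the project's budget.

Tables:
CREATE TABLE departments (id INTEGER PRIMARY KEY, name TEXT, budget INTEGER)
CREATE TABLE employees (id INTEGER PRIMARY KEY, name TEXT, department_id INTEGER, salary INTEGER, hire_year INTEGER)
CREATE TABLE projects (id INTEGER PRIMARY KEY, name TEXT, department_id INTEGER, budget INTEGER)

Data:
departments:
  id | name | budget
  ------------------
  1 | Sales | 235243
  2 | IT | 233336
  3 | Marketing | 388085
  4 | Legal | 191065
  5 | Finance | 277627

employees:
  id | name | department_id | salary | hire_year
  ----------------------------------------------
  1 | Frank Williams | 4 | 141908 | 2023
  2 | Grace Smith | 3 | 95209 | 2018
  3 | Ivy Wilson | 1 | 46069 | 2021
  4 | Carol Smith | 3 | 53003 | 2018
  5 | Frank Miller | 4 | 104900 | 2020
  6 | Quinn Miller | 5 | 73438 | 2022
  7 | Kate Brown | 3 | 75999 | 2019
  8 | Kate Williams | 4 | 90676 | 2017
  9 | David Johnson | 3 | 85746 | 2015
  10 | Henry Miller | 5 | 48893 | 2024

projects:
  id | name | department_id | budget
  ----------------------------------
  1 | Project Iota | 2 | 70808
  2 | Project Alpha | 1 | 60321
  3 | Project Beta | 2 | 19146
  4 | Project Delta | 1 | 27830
SELECT c.name, p.name AS department, c.budget FROM projects c JOIN departments p ON c.department_id = p.id

Execution result:
name | department | budget
Project Iota | IT | 70808
Project Alpha | Sales | 60321
Project Beta | IT | 19146
Project Delta | Sales | 27830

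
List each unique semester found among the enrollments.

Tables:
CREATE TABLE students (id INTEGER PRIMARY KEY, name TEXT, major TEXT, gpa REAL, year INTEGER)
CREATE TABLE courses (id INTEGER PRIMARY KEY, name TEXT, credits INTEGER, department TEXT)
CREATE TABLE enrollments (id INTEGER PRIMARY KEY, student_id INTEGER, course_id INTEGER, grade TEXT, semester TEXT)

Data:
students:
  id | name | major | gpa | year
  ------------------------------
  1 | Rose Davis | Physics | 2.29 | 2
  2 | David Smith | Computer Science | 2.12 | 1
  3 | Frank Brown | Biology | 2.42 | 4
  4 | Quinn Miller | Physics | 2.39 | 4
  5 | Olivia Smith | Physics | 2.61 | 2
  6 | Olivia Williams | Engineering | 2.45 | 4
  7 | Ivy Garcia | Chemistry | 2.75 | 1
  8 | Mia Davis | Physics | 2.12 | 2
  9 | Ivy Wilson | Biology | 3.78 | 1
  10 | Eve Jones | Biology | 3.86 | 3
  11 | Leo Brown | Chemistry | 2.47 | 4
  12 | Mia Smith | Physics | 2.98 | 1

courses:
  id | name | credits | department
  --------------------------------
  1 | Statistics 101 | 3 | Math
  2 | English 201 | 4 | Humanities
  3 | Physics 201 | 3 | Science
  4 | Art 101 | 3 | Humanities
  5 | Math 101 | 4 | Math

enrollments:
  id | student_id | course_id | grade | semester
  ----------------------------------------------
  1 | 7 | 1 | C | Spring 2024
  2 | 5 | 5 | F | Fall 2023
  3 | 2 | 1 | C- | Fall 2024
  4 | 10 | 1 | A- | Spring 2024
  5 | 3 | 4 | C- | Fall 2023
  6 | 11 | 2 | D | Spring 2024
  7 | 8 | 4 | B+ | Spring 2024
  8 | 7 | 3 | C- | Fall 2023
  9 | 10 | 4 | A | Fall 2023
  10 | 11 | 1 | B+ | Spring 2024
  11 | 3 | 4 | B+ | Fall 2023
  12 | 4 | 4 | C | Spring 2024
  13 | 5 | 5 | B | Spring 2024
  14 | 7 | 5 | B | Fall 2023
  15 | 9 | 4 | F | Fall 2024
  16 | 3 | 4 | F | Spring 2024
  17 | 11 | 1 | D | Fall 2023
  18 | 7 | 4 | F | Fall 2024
SELECT DISTINCT semester FROM enrollments

Execution result:
semester
Spring 2024
Fall 2023
Fall 2024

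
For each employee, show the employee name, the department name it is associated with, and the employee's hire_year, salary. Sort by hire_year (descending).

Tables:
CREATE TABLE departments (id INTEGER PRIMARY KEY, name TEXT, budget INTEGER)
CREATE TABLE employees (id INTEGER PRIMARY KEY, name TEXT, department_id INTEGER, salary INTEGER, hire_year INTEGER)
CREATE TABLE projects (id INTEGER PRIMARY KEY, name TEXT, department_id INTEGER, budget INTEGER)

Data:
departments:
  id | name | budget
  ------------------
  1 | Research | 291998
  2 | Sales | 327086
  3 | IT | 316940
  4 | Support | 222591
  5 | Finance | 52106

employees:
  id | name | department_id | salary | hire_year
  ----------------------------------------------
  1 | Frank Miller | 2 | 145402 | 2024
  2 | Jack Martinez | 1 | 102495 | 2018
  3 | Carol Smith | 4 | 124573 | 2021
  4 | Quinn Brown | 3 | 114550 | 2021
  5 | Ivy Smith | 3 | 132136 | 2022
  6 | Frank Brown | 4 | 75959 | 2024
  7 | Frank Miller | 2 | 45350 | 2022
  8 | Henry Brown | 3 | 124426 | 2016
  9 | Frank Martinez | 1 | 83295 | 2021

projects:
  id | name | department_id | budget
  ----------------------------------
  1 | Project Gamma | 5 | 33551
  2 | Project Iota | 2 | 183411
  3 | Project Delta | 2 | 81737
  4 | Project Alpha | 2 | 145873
SELECT c.name, p.name AS department, c.hire_year, c.salary FROM employees c JOIN departments p ON c.department_id = p.id ORDER BY c.hire_year DESC

Execution result:
name | department | hire_year | salary
Frank Miller | Sales | 2024 | 145402
Frank Brown | Support | 2024 | 75959
Ivy Smith | IT | 2022 | 132136
Frank Miller | Sales | 2022 | 45350
Carol Smith | Support | 2021 | 124573
Quinn Brown | IT | 2021 | 114550
Frank Martinez | Research | 2021 | 83295
Jack Martinez | Research | 2018 | 102495
Henry Brown | IT | 2016 | 124426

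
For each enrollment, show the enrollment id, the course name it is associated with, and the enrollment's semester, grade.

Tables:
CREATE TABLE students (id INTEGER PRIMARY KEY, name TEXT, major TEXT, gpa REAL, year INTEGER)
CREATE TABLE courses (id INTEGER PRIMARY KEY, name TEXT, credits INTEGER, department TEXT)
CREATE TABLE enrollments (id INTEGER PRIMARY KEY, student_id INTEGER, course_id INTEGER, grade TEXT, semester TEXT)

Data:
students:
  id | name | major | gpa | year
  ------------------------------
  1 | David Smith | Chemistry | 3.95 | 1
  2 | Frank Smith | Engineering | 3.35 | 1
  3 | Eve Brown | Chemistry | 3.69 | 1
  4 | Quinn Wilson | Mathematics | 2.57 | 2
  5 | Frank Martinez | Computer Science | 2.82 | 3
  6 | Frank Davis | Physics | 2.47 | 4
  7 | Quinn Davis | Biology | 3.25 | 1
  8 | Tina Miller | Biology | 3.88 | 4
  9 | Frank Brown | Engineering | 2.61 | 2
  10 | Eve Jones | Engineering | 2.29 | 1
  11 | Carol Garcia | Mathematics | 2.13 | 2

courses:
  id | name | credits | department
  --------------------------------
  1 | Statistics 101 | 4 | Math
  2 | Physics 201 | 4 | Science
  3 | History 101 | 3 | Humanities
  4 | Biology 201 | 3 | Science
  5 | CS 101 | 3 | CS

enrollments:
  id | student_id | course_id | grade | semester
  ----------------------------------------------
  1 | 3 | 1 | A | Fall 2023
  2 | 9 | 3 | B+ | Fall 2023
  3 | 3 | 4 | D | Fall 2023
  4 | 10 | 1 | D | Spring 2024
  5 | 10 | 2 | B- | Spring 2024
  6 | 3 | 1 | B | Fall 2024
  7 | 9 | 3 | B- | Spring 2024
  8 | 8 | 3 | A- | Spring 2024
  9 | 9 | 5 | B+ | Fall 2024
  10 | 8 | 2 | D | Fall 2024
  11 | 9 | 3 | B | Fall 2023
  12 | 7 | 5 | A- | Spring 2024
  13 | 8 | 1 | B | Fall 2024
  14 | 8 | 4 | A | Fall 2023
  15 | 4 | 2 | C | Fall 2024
SELECT c.id, p.name AS course, c.semester, c.grade FROM enrollments c JOIN courses p ON c.course_id = p.id

Execution result:
id | course | semester | grade
1 | Statistics 101 | Fall 2023 | A
2 | History 101 | Fall 2023 | B+
3 | Biology 201 | Fall 2023 | D
4 | Statistics 101 | Spring 2024 | D
5 | Physics 201 | Spring 2024 | B-
6 | Statistics 101 | Fall 2024 | B
7 | History 101 | Spring 2024 | B-
8 | History 101 | Spring 2024 | A-
9 | CS 101 | Fall 2024 | B+
10 | Physics 201 | Fall 2024 | D
11 | History 101 | Fall 2023 | B
12 | CS 101 | Spring 2024 | A-
13 | Statistics 101 | Fall 2024 | B
14 | Biology 201 | Fall 2023 | A
15 | Physics 201 | Fall 2024 | C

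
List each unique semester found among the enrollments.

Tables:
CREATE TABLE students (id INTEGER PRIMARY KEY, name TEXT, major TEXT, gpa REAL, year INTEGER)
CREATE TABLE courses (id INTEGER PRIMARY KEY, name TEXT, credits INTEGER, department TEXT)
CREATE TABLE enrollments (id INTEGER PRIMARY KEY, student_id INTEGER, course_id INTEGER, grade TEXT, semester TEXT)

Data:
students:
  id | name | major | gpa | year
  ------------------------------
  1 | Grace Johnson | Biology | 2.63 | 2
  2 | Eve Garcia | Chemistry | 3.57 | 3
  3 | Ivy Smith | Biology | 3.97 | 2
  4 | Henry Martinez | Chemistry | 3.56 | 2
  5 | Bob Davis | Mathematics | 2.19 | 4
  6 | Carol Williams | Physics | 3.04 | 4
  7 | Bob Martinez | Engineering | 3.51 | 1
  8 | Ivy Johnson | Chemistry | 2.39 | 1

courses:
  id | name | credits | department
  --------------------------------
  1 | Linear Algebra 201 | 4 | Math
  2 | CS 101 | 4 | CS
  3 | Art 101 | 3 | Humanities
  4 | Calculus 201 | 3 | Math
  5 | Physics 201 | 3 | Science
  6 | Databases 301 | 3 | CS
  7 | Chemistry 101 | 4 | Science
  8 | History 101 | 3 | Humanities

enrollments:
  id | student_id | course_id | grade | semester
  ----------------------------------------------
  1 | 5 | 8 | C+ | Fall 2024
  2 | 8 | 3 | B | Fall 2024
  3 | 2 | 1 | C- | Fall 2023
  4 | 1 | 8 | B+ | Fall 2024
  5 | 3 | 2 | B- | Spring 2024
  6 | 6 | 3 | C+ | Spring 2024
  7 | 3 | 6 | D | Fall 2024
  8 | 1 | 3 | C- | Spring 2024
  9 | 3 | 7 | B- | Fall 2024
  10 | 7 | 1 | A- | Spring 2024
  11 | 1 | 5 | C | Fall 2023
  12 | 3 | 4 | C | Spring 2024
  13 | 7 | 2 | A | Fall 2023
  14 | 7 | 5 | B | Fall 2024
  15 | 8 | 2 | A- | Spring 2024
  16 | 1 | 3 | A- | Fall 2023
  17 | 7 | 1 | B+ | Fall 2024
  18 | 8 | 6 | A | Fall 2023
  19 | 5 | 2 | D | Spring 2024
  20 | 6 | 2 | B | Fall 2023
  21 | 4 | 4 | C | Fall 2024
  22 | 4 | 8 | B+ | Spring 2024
SELECT DISTINCT semester FROM enrollments

Execution result:
semester
Fall 2024
Fall 2023
Spring 2024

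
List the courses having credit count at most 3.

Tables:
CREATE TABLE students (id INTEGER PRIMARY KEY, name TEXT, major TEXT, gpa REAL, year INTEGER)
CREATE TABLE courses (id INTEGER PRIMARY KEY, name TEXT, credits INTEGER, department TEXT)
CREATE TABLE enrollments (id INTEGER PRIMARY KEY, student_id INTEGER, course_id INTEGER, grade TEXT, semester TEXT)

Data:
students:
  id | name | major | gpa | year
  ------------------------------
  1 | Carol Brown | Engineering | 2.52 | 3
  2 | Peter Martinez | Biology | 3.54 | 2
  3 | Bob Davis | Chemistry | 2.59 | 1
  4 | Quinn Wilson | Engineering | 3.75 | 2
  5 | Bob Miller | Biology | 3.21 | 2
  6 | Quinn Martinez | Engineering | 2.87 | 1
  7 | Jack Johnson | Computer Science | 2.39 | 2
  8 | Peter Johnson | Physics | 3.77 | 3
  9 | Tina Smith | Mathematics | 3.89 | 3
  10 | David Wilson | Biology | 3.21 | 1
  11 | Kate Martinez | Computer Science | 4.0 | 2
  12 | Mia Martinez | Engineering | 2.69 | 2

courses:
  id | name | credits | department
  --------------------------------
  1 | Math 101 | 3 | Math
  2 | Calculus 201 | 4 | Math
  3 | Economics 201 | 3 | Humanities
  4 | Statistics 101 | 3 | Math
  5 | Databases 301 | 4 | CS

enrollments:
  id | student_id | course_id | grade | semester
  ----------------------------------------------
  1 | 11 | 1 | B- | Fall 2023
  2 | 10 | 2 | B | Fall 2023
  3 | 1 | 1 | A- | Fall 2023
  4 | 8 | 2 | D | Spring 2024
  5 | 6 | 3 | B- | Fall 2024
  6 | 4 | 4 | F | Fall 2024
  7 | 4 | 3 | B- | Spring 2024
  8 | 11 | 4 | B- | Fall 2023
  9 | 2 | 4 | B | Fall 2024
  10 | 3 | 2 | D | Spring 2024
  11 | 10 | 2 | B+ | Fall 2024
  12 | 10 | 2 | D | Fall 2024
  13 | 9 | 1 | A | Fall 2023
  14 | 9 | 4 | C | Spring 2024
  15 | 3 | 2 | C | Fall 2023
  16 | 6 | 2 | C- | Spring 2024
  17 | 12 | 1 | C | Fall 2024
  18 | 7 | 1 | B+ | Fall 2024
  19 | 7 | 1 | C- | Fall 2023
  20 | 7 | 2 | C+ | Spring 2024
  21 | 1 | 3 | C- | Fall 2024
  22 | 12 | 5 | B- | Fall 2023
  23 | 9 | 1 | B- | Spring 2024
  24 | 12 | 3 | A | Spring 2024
SELECT name, credits FROM courses WHERE credits <= 3

Execution result:
name | credits
Math 101 | 3
Economics 201 | 3
Statistics 101 | 3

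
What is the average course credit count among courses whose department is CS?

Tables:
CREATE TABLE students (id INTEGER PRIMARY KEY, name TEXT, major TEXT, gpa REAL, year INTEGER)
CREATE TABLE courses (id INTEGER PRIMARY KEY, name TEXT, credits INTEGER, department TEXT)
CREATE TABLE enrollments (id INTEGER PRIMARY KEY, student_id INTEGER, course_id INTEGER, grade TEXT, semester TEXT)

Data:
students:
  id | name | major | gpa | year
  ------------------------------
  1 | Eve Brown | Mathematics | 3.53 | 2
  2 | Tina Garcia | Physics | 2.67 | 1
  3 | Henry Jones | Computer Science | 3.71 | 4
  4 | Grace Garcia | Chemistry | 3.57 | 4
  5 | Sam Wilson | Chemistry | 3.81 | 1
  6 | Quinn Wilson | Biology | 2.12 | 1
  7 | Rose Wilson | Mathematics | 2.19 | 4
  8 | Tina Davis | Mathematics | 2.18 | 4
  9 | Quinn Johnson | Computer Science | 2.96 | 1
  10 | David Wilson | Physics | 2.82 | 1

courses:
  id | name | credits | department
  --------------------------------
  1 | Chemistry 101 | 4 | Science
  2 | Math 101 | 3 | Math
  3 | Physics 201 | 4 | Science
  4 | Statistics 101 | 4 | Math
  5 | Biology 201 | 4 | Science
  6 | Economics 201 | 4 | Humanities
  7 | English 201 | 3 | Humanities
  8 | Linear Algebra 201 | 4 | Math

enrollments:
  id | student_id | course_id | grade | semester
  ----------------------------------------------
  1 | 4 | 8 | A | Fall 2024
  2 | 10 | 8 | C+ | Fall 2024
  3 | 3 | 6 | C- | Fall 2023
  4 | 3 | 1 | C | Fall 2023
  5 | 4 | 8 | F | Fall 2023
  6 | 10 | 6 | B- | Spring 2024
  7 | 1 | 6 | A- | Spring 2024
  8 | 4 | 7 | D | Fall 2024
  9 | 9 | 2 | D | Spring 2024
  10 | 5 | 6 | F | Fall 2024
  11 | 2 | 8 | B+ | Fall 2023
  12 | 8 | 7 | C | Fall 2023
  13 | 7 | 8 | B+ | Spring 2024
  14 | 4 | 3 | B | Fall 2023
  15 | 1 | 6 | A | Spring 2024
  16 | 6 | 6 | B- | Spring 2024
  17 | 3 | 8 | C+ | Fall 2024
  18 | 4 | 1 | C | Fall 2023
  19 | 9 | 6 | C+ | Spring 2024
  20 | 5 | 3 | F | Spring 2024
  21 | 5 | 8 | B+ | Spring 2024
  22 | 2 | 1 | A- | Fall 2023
SELECT AVG(credits) FROM courses WHERE department = 'CS'

Execution result:
NULL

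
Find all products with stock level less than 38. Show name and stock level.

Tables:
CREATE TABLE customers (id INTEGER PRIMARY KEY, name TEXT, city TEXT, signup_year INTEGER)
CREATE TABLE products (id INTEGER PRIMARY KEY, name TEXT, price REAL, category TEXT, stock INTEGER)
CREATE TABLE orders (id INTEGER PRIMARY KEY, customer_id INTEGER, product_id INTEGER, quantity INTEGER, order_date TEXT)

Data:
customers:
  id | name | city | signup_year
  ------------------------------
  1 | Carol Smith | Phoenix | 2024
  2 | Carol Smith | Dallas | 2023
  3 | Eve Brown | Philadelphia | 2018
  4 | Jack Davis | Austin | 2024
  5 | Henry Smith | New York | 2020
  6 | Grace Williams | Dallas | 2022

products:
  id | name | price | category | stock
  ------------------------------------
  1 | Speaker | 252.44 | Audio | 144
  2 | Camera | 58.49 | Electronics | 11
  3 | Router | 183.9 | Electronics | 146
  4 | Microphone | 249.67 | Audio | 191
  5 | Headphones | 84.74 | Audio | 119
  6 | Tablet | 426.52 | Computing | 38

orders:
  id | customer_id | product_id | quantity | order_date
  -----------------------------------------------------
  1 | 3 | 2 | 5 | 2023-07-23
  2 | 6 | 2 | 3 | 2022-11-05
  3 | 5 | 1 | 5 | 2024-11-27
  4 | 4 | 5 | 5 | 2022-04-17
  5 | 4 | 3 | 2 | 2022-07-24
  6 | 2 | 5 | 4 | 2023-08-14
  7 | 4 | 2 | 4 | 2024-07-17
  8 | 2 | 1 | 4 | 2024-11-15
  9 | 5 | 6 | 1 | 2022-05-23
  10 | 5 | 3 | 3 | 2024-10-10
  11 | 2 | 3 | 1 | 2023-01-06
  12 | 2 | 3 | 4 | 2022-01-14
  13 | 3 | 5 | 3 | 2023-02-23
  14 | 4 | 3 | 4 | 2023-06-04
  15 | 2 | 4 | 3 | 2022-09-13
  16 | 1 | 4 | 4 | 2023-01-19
SELECT name, stock FROM products WHERE stock < 38

Execution result:
name | stock
Camera | 11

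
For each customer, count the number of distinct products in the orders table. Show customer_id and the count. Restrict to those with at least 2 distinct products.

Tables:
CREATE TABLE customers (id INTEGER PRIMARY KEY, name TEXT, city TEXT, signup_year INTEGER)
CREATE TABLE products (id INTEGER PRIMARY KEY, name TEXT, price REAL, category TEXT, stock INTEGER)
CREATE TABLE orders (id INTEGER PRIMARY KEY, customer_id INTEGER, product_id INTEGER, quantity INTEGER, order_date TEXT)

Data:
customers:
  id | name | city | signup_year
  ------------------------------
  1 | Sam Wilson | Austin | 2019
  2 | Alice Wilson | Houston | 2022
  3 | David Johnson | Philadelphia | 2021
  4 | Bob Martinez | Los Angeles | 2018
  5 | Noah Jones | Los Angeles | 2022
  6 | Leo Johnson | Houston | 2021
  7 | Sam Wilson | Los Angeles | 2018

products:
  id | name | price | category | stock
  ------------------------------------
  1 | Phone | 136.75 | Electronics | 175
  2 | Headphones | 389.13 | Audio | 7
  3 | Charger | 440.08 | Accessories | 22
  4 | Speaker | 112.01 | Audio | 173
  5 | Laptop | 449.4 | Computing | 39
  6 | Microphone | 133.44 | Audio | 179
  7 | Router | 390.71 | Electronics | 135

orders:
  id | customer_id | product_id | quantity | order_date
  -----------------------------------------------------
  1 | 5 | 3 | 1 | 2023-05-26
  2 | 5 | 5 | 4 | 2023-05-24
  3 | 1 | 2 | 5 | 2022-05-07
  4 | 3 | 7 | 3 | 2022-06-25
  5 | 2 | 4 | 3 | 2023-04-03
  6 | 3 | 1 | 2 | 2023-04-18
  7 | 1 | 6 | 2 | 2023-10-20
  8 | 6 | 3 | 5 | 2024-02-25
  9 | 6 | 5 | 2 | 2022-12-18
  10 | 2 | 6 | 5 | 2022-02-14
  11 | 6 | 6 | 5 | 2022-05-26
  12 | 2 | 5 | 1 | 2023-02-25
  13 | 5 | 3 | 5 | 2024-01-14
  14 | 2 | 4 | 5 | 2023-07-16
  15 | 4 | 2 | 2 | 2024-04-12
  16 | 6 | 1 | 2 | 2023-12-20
SELECT customer_id, COUNT(DISTINCT product_id) AS distinct_product_count FROM orders GROUP BY customer_id HAVING COUNT(DISTINCT product_id) >= 2

Execution result:
customer_id | distinct_product_count
1 | 2
2 | 3
3 | 2
5 | 2
6 | 4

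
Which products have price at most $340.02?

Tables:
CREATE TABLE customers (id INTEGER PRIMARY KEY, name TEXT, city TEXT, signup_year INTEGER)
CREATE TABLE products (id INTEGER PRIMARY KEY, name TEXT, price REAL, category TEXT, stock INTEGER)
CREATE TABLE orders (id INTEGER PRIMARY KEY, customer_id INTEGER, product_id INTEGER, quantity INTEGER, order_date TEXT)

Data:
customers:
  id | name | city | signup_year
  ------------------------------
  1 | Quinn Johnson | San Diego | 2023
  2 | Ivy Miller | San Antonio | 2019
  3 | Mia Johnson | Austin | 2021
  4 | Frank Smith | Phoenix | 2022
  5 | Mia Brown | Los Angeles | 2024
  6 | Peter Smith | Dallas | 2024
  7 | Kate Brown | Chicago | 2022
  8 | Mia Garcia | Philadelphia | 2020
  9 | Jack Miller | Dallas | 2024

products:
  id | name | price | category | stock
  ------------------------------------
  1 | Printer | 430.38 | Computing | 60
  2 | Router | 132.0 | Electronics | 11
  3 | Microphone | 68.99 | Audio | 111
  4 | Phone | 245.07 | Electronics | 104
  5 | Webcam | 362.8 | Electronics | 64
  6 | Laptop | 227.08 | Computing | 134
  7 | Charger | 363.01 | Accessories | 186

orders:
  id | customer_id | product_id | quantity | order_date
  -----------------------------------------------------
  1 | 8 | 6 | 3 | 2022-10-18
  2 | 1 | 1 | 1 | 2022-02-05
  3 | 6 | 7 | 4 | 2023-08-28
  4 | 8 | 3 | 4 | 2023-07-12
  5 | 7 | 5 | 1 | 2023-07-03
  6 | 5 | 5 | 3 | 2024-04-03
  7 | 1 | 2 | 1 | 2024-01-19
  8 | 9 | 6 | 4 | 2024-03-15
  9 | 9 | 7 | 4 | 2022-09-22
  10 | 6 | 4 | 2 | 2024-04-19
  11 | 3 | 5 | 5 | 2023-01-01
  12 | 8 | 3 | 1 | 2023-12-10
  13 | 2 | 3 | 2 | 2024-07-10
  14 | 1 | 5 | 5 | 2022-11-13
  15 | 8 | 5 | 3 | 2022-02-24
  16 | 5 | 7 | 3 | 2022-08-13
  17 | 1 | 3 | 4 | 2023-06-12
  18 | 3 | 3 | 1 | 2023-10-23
SELECT name, price FROM products WHERE price <= 340.02

Execution result:
name | price
Router | 132.00
Microphone | 68.99
Phone | 245.07
Laptop | 227.08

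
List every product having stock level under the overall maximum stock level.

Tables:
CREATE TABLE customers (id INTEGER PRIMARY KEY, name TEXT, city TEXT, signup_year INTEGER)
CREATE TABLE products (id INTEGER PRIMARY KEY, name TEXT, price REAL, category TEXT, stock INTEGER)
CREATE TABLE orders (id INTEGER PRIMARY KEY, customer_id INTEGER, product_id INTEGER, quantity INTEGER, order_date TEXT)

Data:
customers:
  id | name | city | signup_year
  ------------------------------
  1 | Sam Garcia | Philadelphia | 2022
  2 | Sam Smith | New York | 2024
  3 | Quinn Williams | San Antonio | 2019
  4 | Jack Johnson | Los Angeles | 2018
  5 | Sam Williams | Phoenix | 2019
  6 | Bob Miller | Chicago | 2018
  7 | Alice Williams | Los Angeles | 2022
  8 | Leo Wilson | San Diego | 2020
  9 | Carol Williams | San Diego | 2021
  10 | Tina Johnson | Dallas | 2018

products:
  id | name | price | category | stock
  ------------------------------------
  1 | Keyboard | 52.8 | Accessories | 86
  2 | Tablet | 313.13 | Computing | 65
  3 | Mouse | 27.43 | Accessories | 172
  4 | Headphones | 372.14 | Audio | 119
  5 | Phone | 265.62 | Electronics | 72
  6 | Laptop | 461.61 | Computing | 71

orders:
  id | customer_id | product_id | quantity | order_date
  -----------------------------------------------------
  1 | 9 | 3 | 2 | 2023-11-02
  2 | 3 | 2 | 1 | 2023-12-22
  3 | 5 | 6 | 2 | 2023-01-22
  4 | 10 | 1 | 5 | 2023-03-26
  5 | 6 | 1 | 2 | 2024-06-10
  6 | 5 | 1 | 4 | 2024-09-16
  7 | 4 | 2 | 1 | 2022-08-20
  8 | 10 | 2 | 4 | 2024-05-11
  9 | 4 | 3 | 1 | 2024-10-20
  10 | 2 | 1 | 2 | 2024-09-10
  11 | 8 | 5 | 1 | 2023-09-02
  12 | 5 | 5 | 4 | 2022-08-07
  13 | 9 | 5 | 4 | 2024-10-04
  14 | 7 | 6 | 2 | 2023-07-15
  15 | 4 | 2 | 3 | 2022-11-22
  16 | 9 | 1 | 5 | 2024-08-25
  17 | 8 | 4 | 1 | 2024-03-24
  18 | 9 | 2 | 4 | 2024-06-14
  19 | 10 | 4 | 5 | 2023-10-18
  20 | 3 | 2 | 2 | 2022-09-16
SELECT name, stock FROM products WHERE stock < (SELECT MAX(stock) FROM products)

Execution result:
name | stock
Keyboard | 86
Tablet | 65
Headphones | 119
Phone | 72
Laptop | 71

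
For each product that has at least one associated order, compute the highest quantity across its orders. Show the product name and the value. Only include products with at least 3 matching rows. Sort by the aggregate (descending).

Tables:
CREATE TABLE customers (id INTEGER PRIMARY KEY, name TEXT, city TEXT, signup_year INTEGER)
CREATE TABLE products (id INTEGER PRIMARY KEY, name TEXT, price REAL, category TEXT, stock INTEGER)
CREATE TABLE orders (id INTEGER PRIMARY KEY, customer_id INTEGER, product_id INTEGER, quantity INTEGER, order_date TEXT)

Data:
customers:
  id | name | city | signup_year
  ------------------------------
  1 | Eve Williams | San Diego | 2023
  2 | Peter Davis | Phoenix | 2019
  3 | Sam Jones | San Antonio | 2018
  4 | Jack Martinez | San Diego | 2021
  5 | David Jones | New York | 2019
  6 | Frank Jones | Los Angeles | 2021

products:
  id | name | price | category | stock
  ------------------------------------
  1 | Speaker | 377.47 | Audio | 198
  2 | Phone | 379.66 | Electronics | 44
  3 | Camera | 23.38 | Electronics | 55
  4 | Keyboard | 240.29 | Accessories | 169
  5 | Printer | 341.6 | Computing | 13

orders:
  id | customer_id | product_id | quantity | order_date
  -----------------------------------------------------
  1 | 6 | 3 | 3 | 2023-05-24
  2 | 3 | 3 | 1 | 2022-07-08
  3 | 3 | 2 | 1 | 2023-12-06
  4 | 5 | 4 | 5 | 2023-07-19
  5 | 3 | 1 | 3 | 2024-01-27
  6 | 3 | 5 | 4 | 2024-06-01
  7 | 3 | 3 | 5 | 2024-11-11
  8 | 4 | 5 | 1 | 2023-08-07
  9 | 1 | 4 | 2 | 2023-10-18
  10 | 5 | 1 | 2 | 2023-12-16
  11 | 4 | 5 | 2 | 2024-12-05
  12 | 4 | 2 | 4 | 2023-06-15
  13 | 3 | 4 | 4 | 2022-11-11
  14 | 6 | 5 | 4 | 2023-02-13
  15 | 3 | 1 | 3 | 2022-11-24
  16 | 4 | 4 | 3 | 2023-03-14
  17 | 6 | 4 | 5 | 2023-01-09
SELECT p.name, MAX(c.quantity) AS max_quantity FROM orders c JOIN products p ON c.product_id = p.id GROUP BY p.id, p.name HAVING COUNT(*) >= 3 ORDER BY max_quantity DESC

Execution result:
name | max_quantity
Camera | 5
Keyboard | 5
Printer | 4
Speaker | 3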